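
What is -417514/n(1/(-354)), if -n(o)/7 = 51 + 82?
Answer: 417514/931 ≈ 448.46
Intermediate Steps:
n(o) = -931 (n(o) = -7*(51 + 82) = -7*133 = -931)
-417514/n(1/(-354)) = -417514/(-931) = -417514*(-1/931) = 417514/931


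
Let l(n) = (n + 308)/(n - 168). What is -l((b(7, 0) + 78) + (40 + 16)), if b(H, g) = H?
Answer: 449/27 ≈ 16.630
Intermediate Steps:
l(n) = (308 + n)/(-168 + n)
-l((b(7, 0) + 78) + (40 + 16)) = -(308 + ((7 + 78) + (40 + 16)))/(-168 + ((7 + 78) + (40 + 16))) = -(308 + (85 + 56))/(-168 + (85 + 56)) = -(308 + 141)/(-168 + 141) = -449/(-27) = -(-1)*449/27 = -1*(-449/27) = 449/27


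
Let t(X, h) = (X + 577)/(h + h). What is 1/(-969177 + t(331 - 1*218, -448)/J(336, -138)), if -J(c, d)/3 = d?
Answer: -2688/2605147781 ≈ -1.0318e-6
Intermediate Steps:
J(c, d) = -3*d
t(X, h) = (577 + X)/(2*h) (t(X, h) = (577 + X)/((2*h)) = (577 + X)*(1/(2*h)) = (577 + X)/(2*h))
1/(-969177 + t(331 - 1*218, -448)/J(336, -138)) = 1/(-969177 + ((½)*(577 + (331 - 1*218))/(-448))/((-3*(-138)))) = 1/(-969177 + ((½)*(-1/448)*(577 + (331 - 218)))/414) = 1/(-969177 + ((½)*(-1/448)*(577 + 113))*(1/414)) = 1/(-969177 + ((½)*(-1/448)*690)*(1/414)) = 1/(-969177 - 345/448*1/414) = 1/(-969177 - 5/2688) = 1/(-2605147781/2688) = -2688/2605147781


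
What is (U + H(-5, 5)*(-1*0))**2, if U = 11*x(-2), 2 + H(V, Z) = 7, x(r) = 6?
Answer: 4356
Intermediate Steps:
H(V, Z) = 5 (H(V, Z) = -2 + 7 = 5)
U = 66 (U = 11*6 = 66)
(U + H(-5, 5)*(-1*0))**2 = (66 + 5*(-1*0))**2 = (66 + 5*0)**2 = (66 + 0)**2 = 66**2 = 4356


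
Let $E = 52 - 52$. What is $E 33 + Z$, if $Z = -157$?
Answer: $-157$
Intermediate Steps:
$E = 0$
$E 33 + Z = 0 \cdot 33 - 157 = 0 - 157 = -157$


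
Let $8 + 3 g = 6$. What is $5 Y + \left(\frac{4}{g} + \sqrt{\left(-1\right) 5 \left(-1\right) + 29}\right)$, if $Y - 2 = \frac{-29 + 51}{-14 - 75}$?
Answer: $\frac{246}{89} + \sqrt{34} \approx 8.595$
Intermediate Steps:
$g = - \frac{2}{3}$ ($g = - \frac{8}{3} + \frac{1}{3} \cdot 6 = - \frac{8}{3} + 2 = - \frac{2}{3} \approx -0.66667$)
$Y = \frac{156}{89}$ ($Y = 2 + \frac{-29 + 51}{-14 - 75} = 2 + \frac{22}{-89} = 2 + 22 \left(- \frac{1}{89}\right) = 2 - \frac{22}{89} = \frac{156}{89} \approx 1.7528$)
$5 Y + \left(\frac{4}{g} + \sqrt{\left(-1\right) 5 \left(-1\right) + 29}\right) = 5 \cdot \frac{156}{89} + \left(\frac{4}{- \frac{2}{3}} + \sqrt{\left(-1\right) 5 \left(-1\right) + 29}\right) = \frac{780}{89} + \left(4 \left(- \frac{3}{2}\right) + \sqrt{\left(-5\right) \left(-1\right) + 29}\right) = \frac{780}{89} - \left(6 - \sqrt{5 + 29}\right) = \frac{780}{89} - \left(6 - \sqrt{34}\right) = \frac{246}{89} + \sqrt{34}$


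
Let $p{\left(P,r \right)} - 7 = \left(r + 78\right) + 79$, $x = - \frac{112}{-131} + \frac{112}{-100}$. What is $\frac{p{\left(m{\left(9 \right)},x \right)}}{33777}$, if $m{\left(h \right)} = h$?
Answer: $\frac{178744}{36873225} \approx 0.0048475$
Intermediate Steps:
$x = - \frac{868}{3275}$ ($x = \left(-112\right) \left(- \frac{1}{131}\right) + 112 \left(- \frac{1}{100}\right) = \frac{112}{131} - \frac{28}{25} = - \frac{868}{3275} \approx -0.26504$)
$p{\left(P,r \right)} = 164 + r$ ($p{\left(P,r \right)} = 7 + \left(\left(r + 78\right) + 79\right) = 7 + \left(\left(78 + r\right) + 79\right) = 7 + \left(157 + r\right) = 164 + r$)
$\frac{p{\left(m{\left(9 \right)},x \right)}}{33777} = \frac{164 - \frac{868}{3275}}{33777} = \frac{536232}{3275} \cdot \frac{1}{33777} = \frac{178744}{36873225}$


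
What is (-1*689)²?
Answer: 474721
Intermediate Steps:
(-1*689)² = (-689)² = 474721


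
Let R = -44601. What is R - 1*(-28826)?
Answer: -15775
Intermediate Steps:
R - 1*(-28826) = -44601 - 1*(-28826) = -44601 + 28826 = -15775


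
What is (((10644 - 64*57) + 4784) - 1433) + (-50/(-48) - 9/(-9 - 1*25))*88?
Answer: 533560/51 ≈ 10462.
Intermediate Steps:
(((10644 - 64*57) + 4784) - 1433) + (-50/(-48) - 9/(-9 - 1*25))*88 = (((10644 - 3648) + 4784) - 1433) + (-50*(-1/48) - 9/(-9 - 25))*88 = ((6996 + 4784) - 1433) + (25/24 - 9/(-34))*88 = (11780 - 1433) + (25/24 - 9*(-1/34))*88 = 10347 + (25/24 + 9/34)*88 = 10347 + (533/408)*88 = 10347 + 5863/51 = 533560/51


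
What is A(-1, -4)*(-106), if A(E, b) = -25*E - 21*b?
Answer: -11554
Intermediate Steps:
A(-1, -4)*(-106) = (-25*(-1) - 21*(-4))*(-106) = (25 + 84)*(-106) = 109*(-106) = -11554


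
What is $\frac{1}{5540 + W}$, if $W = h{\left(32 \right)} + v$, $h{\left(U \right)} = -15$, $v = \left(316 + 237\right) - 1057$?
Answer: $\frac{1}{5021} \approx 0.00019916$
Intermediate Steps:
$v = -504$ ($v = 553 - 1057 = -504$)
$W = -519$ ($W = -15 - 504 = -519$)
$\frac{1}{5540 + W} = \frac{1}{5540 - 519} = \frac{1}{5021}$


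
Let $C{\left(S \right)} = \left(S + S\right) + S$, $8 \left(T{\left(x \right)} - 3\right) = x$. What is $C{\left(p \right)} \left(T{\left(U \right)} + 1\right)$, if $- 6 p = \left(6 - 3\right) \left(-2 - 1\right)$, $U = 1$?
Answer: $\frac{297}{16} \approx 18.563$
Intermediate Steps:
$T{\left(x \right)} = 3 + \frac{x}{8}$
$p = \frac{3}{2}$ ($p = - \frac{\left(6 - 3\right) \left(-2 - 1\right)}{6} = - \frac{3 \left(-3\right)}{6} = \left(- \frac{1}{6}\right) \left(-9\right) = \frac{3}{2} \approx 1.5$)
$C{\left(S \right)} = 3 S$ ($C{\left(S \right)} = 2 S + S = 3 S$)
$C{\left(p \right)} \left(T{\left(U \right)} + 1\right) = 3 \cdot \frac{3}{2} \left(\left(3 + \frac{1}{8} \cdot 1\right) + 1\right) = \frac{9 \left(\left(3 + \frac{1}{8}\right) + 1\right)}{2} = \frac{9 \left(\frac{25}{8} + 1\right)}{2} = \frac{9}{2} \cdot \frac{33}{8} = \frac{297}{16}$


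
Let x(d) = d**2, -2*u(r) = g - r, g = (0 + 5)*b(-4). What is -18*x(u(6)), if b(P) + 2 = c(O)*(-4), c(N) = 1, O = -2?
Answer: -5832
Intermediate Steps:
b(P) = -6 (b(P) = -2 + 1*(-4) = -2 - 4 = -6)
g = -30 (g = (0 + 5)*(-6) = 5*(-6) = -30)
u(r) = 15 + r/2 (u(r) = -(-30 - r)/2 = 15 + r/2)
-18*x(u(6)) = -18*(15 + (1/2)*6)**2 = -18*(15 + 3)**2 = -18*18**2 = -18*324 = -5832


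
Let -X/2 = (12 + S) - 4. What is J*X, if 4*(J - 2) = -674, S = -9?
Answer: -333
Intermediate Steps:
X = 2 (X = -2*((12 - 9) - 4) = -2*(3 - 4) = -2*(-1) = 2)
J = -333/2 (J = 2 + (¼)*(-674) = 2 - 337/2 = -333/2 ≈ -166.50)
J*X = -333/2*2 = -333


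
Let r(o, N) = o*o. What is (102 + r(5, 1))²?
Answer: 16129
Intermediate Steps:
r(o, N) = o²
(102 + r(5, 1))² = (102 + 5²)² = (102 + 25)² = 127² = 16129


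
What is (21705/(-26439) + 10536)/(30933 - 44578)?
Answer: -92846533/120253385 ≈ -0.77209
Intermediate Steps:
(21705/(-26439) + 10536)/(30933 - 44578) = (21705*(-1/26439) + 10536)/(-13645) = (-7235/8813 + 10536)*(-1/13645) = (92846533/8813)*(-1/13645) = -92846533/120253385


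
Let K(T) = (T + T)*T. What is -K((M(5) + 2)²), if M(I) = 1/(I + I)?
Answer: -194481/5000 ≈ -38.896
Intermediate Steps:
M(I) = 1/(2*I)
K(T) = 2*T² (K(T) = (2*T)*T = 2*T²)
-K((M(5) + 2)²) = -2*(((½)/5 + 2)²)² = -2*(((½)*(⅕) + 2)²)² = -2*((⅒ + 2)²)² = -2*((21/10)²)² = -2*(441/100)² = -2*194481/10000 = -1*194481/5000 = -194481/5000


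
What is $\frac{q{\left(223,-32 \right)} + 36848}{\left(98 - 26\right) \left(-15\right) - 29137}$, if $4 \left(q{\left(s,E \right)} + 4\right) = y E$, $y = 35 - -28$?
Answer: $- \frac{36340}{30217} \approx -1.2026$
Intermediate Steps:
$y = 63$ ($y = 35 + 28 = 63$)
$q{\left(s,E \right)} = -4 + \frac{63 E}{4}$
$\frac{q{\left(223,-32 \right)} + 36848}{\left(98 - 26\right) \left(-15\right) - 29137} = \frac{\left(-4 + \frac{63}{4} \left(-32\right)\right) + 36848}{\left(98 - 26\right) \left(-15\right) - 29137} = \frac{\left(-4 - 504\right) + 36848}{72 \left(-15\right) - 29137} = \frac{-508 + 36848}{-1080 - 29137} = \frac{36340}{-30217} = 36340 \left(- \frac{1}{30217}\right) = - \frac{36340}{30217}$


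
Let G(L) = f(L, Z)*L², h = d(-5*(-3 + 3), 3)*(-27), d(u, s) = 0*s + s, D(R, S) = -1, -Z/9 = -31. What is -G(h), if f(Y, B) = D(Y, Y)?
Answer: 6561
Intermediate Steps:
Z = 279 (Z = -9*(-31) = 279)
f(Y, B) = -1
d(u, s) = s (d(u, s) = 0 + s = s)
h = -81 (h = 3*(-27) = -81)
G(L) = -L²
-G(h) = -(-1)*(-81)² = -(-1)*6561 = -1*(-6561) = 6561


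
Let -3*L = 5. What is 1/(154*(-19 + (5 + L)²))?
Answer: -9/10934 ≈ -0.00082312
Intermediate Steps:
L = -5/3 (L = -⅓*5 = -5/3 ≈ -1.6667)
1/(154*(-19 + (5 + L)²)) = 1/(154*(-19 + (5 - 5/3)²)) = 1/(154*(-19 + (10/3)²)) = 1/(154*(-19 + 100/9)) = 1/(154*(-71/9)) = 1/(-10934/9) = -9/10934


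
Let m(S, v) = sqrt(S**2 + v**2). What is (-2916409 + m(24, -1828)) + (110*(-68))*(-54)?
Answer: -2512489 + 4*sqrt(208885) ≈ -2.5107e+6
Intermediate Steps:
(-2916409 + m(24, -1828)) + (110*(-68))*(-54) = (-2916409 + sqrt(24**2 + (-1828)**2)) + (110*(-68))*(-54) = (-2916409 + sqrt(576 + 3341584)) - 7480*(-54) = (-2916409 + sqrt(3342160)) + 403920 = (-2916409 + 4*sqrt(208885)) + 403920 = -2512489 + 4*sqrt(208885)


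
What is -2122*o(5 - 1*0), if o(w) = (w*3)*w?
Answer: -159150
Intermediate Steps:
o(w) = 3*w**2 (o(w) = (3*w)*w = 3*w**2)
-2122*o(5 - 1*0) = -6366*(5 - 1*0)**2 = -6366*(5 + 0)**2 = -6366*5**2 = -6366*25 = -2122*75 = -159150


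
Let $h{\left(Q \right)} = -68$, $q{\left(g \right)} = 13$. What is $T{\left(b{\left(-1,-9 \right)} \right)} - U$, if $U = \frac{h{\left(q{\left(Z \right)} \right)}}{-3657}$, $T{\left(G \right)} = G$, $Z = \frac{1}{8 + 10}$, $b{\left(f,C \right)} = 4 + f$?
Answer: $\frac{10903}{3657} \approx 2.9814$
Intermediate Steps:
$Z = \frac{1}{18} \approx 0.055556$
$U = \frac{68}{3657}$ ($U = - \frac{68}{-3657} = \left(-68\right) \left(- \frac{1}{3657}\right) = \frac{68}{3657} \approx 0.018594$)
$T{\left(b{\left(-1,-9 \right)} \right)} - U = \left(4 - 1\right) - \frac{68}{3657} = 3 - \frac{68}{3657} = \frac{10903}{3657}$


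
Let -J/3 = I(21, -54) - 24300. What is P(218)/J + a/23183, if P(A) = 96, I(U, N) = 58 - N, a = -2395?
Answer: -14297101/140187601 ≈ -0.10199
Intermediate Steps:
J = 72564 (J = -3*((58 - 1*(-54)) - 24300) = -3*((58 + 54) - 24300) = -3*(112 - 24300) = -3*(-24188) = 72564)
P(218)/J + a/23183 = 96/72564 - 2395/23183 = 96*(1/72564) - 2395*1/23183 = 8/6047 - 2395/23183 = -14297101/140187601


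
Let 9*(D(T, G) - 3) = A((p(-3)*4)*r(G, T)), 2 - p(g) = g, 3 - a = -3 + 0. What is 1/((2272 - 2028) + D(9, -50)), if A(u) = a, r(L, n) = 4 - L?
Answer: 3/743 ≈ 0.0040377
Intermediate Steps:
a = 6 (a = 3 - (-3 + 0) = 3 - 1*(-3) = 3 + 3 = 6)
p(g) = 2 - g
A(u) = 6
D(T, G) = 11/3 (D(T, G) = 3 + (⅑)*6 = 3 + ⅔ = 11/3)
1/((2272 - 2028) + D(9, -50)) = 1/((2272 - 2028) + 11/3) = 1/(244 + 11/3) = 1/(743/3) = 3/743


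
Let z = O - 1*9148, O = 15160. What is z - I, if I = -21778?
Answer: 27790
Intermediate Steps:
z = 6012 (z = 15160 - 1*9148 = 15160 - 9148 = 6012)
z - I = 6012 - 1*(-21778) = 6012 + 21778 = 27790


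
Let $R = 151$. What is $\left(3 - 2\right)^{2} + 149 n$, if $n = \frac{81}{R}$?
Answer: $\frac{12220}{151} \approx 80.927$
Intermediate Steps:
$n = \frac{81}{151} \approx 0.53642$
$\left(3 - 2\right)^{2} + 149 n = \left(3 - 2\right)^{2} + 149 \cdot \frac{81}{151} = \left(3 + \left(-4 + 2\right)\right)^{2} + \frac{12069}{151} = \left(3 - 2\right)^{2} + \frac{12069}{151} = 1^{2} + \frac{12069}{151} = 1 + \frac{12069}{151} = \frac{12220}{151}$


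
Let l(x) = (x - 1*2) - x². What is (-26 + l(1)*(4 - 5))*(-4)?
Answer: 96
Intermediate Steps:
l(x) = -2 + x - x² (l(x) = (x - 2) - x² = (-2 + x) - x² = -2 + x - x²)
(-26 + l(1)*(4 - 5))*(-4) = (-26 + (-2 + 1 - 1*1²)*(4 - 5))*(-4) = (-26 + (-2 + 1 - 1*1)*(-1))*(-4) = (-26 + (-2 + 1 - 1)*(-1))*(-4) = (-26 - 2*(-1))*(-4) = (-26 + 2)*(-4) = -24*(-4) = 96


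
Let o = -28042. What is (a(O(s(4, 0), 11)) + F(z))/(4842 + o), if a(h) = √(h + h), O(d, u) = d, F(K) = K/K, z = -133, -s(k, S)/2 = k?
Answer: -1/23200 - I/5800 ≈ -4.3103e-5 - 0.00017241*I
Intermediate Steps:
s(k, S) = -2*k
F(K) = 1
a(h) = √2*√h (a(h) = √(2*h) = √2*√h)
(a(O(s(4, 0), 11)) + F(z))/(4842 + o) = (√2*√(-2*4) + 1)/(4842 - 28042) = (√2*√(-8) + 1)/(-23200) = (√2*(2*I*√2) + 1)*(-1/23200) = (4*I + 1)*(-1/23200) = (1 + 4*I)*(-1/23200) = -1/23200 - I/5800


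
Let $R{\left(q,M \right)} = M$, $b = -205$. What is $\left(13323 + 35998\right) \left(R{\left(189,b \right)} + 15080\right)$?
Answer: $733649875$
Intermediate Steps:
$\left(13323 + 35998\right) \left(R{\left(189,b \right)} + 15080\right) = \left(13323 + 35998\right) \left(-205 + 15080\right) = 49321 \cdot 14875 = 733649875$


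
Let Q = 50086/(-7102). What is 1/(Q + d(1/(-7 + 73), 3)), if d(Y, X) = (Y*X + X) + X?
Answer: -78122/78663 ≈ -0.99312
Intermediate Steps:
d(Y, X) = 2*X + X*Y (d(Y, X) = (X*Y + X) + X = (X + X*Y) + X = 2*X + X*Y)
Q = -25043/3551 (Q = 50086*(-1/7102) = -25043/3551 ≈ -7.0524)
1/(Q + d(1/(-7 + 73), 3)) = 1/(-25043/3551 + 3*(2 + 1/(-7 + 73))) = 1/(-25043/3551 + 3*(2 + 1/66)) = 1/(-25043/3551 + 3*(133/66)) = 1/(-25043/3551 + 133/22) = 1/(-78663/78122) = -78122/78663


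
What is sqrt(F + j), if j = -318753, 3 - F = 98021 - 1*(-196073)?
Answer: 2*I*sqrt(153211) ≈ 782.84*I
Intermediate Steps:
F = -294091 (F = 3 - (98021 - 1*(-196073)) = 3 - (98021 + 196073) = 3 - 1*294094 = 3 - 294094 = -294091)
sqrt(F + j) = sqrt(-294091 - 318753) = sqrt(-612844) = 2*I*sqrt(153211)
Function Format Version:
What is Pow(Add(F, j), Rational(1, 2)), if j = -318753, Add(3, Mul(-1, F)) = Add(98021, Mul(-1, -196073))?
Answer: Mul(2, I, Pow(153211, Rational(1, 2))) ≈ Mul(782.84, I)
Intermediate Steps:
F = -294091 (F = Add(3, Mul(-1, Add(98021, Mul(-1, -196073)))) = Add(3, Mul(-1, Add(98021, 196073))) = Add(3, Mul(-1, 294094)) = Add(3, -294094) = -294091)
Pow(Add(F, j), Rational(1, 2)) = Pow(Add(-294091, -318753), Rational(1, 2)) = Pow(-612844, Rational(1, 2)) = Mul(2, I, Pow(153211, Rational(1, 2)))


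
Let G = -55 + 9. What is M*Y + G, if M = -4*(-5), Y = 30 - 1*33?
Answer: -106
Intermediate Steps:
G = -46
Y = -3 (Y = 30 - 33 = -3)
M = 20
M*Y + G = 20*(-3) - 46 = -60 - 46 = -106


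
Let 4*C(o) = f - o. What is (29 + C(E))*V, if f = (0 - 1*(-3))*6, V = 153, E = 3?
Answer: 20043/4 ≈ 5010.8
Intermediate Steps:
f = 18 (f = (0 + 3)*6 = 3*6 = 18)
C(o) = 9/2 - o/4 (C(o) = (18 - o)/4 = 9/2 - o/4)
(29 + C(E))*V = (29 + (9/2 - ¼*3))*153 = (29 + (9/2 - ¾))*153 = (29 + 15/4)*153 = (131/4)*153 = 20043/4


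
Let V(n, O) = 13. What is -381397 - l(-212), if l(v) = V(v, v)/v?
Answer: -80856151/212 ≈ -3.8140e+5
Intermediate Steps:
l(v) = 13/v
-381397 - l(-212) = -381397 - 13/(-212) = -381397 - 13*(-1)/212 = -381397 - 1*(-13/212) = -381397 + 13/212 = -80856151/212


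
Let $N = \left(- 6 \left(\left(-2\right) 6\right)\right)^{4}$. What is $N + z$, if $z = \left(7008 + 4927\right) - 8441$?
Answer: $26877350$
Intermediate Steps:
$z = 3494$ ($z = 11935 - 8441 = 3494$)
$N = 26873856$ ($N = \left(\left(-6\right) \left(-12\right)\right)^{4} = 72^{4} = 26873856$)
$N + z = 26873856 + 3494 = 26877350$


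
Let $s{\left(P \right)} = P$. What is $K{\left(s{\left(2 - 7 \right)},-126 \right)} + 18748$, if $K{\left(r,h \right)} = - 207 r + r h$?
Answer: $20413$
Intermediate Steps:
$K{\left(r,h \right)} = - 207 r + h r$
$K{\left(s{\left(2 - 7 \right)},-126 \right)} + 18748 = \left(2 - 7\right) \left(-207 - 126\right) + 18748 = \left(2 - 7\right) \left(-333\right) + 18748 = \left(-5\right) \left(-333\right) + 18748 = 1665 + 18748 = 20413$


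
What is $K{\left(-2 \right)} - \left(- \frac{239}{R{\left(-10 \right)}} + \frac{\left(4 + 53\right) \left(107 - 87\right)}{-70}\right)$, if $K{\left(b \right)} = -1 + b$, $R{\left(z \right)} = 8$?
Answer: $\frac{2417}{56} \approx 43.161$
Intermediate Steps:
$K{\left(-2 \right)} - \left(- \frac{239}{R{\left(-10 \right)}} + \frac{\left(4 + 53\right) \left(107 - 87\right)}{-70}\right) = \left(-1 - 2\right) - \left(- \frac{239}{8} + \frac{\left(4 + 53\right) \left(107 - 87\right)}{-70}\right) = -3 - \left(\left(-239\right) \frac{1}{8} + 57 \cdot 20 \left(- \frac{1}{70}\right)\right) = -3 - \left(- \frac{239}{8} + 1140 \left(- \frac{1}{70}\right)\right) = -3 - \left(- \frac{239}{8} - \frac{114}{7}\right) = -3 - - \frac{2585}{56} = -3 + \frac{2585}{56} = \frac{2417}{56}$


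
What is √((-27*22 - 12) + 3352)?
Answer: √2746 ≈ 52.402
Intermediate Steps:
√((-27*22 - 12) + 3352) = √((-594 - 12) + 3352) = √(-606 + 3352) = √2746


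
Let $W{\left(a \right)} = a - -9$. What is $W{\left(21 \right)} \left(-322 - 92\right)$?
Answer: $-12420$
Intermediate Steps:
$W{\left(a \right)} = 9 + a$ ($W{\left(a \right)} = a + 9 = 9 + a$)
$W{\left(21 \right)} \left(-322 - 92\right) = \left(9 + 21\right) \left(-322 - 92\right) = 30 \left(-414\right) = -12420$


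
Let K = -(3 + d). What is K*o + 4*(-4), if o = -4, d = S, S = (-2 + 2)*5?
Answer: -4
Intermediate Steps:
S = 0 (S = 0*5 = 0)
d = 0
K = -3 (K = -(3 + 0) = -1*3 = -3)
K*o + 4*(-4) = -3*(-4) + 4*(-4) = 12 - 16 = -4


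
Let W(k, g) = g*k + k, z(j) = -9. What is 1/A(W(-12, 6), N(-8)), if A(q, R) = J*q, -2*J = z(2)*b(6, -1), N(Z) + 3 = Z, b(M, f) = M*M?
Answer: -1/13608 ≈ -7.3486e-5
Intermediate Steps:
b(M, f) = M**2
N(Z) = -3 + Z
W(k, g) = k + g*k
J = 162 (J = -(-9)*6**2/2 = -(-9)*36/2 = -1/2*(-324) = 162)
A(q, R) = 162*q
1/A(W(-12, 6), N(-8)) = 1/(162*(-12*(1 + 6))) = 1/(162*(-12*7)) = 1/(162*(-84)) = 1/(-13608) = -1/13608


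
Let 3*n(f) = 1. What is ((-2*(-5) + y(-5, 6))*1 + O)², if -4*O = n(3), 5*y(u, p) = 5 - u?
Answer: 20449/144 ≈ 142.01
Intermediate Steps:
n(f) = ⅓ (n(f) = (⅓)*1 = ⅓)
y(u, p) = 1 - u/5 (y(u, p) = (5 - u)/5 = 1 - u/5)
O = -1/12 (O = -¼*⅓ = -1/12 ≈ -0.083333)
((-2*(-5) + y(-5, 6))*1 + O)² = ((-2*(-5) + (1 - ⅕*(-5)))*1 - 1/12)² = ((10 + (1 + 1))*1 - 1/12)² = ((10 + 2)*1 - 1/12)² = (12*1 - 1/12)² = (12 - 1/12)² = (143/12)² = 20449/144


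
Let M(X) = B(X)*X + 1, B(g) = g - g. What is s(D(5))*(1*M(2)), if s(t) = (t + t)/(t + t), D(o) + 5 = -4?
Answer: 1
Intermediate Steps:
D(o) = -9 (D(o) = -5 - 4 = -9)
B(g) = 0
s(t) = 1 (s(t) = (2*t)/((2*t)) = (2*t)*(1/(2*t)) = 1)
M(X) = 1 (M(X) = 0*X + 1 = 0 + 1 = 1)
s(D(5))*(1*M(2)) = 1*(1*1) = 1*1 = 1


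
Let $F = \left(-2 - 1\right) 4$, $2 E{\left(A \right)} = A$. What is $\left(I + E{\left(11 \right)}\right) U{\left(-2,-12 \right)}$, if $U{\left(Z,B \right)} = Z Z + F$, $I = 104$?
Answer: $-876$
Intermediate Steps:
$E{\left(A \right)} = \frac{A}{2}$
$F = -12$ ($F = \left(-3\right) 4 = -12$)
$U{\left(Z,B \right)} = -12 + Z^{2}$ ($U{\left(Z,B \right)} = Z Z - 12 = Z^{2} - 12 = -12 + Z^{2}$)
$\left(I + E{\left(11 \right)}\right) U{\left(-2,-12 \right)} = \left(104 + \frac{1}{2} \cdot 11\right) \left(-12 + \left(-2\right)^{2}\right) = \left(104 + \frac{11}{2}\right) \left(-12 + 4\right) = \frac{219}{2} \left(-8\right) = -876$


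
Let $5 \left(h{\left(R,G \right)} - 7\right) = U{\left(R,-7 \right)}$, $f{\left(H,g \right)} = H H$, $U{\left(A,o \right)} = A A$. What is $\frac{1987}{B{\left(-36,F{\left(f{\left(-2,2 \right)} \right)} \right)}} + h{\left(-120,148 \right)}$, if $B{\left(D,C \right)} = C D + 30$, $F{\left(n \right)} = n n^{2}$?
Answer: $\frac{6563051}{2274} \approx 2886.1$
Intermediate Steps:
$U{\left(A,o \right)} = A^{2}$
$f{\left(H,g \right)} = H^{2}$
$h{\left(R,G \right)} = 7 + \frac{R^{2}}{5}$
$F{\left(n \right)} = n^{3}$
$B{\left(D,C \right)} = 30 + C D$
$\frac{1987}{B{\left(-36,F{\left(f{\left(-2,2 \right)} \right)} \right)}} + h{\left(-120,148 \right)} = \frac{1987}{30 + \left(\left(-2\right)^{2}\right)^{3} \left(-36\right)} + \left(7 + \frac{\left(-120\right)^{2}}{5}\right) = \frac{1987}{30 + 4^{3} \left(-36\right)} + \left(7 + \frac{1}{5} \cdot 14400\right) = \frac{1987}{30 + 64 \left(-36\right)} + \left(7 + 2880\right) = \frac{1987}{30 - 2304} + 2887 = \frac{1987}{-2274} + 2887 = 1987 \left(- \frac{1}{2274}\right) + 2887 = - \frac{1987}{2274} + 2887 = \frac{6563051}{2274}$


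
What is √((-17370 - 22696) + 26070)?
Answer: 2*I*√3499 ≈ 118.3*I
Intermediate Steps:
√((-17370 - 22696) + 26070) = √(-40066 + 26070) = √(-13996) = 2*I*√3499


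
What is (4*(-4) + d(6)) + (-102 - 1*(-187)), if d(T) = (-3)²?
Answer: 78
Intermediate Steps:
d(T) = 9
(4*(-4) + d(6)) + (-102 - 1*(-187)) = (4*(-4) + 9) + (-102 - 1*(-187)) = (-16 + 9) + (-102 + 187) = -7 + 85 = 78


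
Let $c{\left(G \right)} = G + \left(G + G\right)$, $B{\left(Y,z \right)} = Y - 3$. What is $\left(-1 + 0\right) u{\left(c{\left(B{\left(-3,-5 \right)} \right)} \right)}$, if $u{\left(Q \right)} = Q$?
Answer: $18$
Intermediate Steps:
$B{\left(Y,z \right)} = -3 + Y$ ($B{\left(Y,z \right)} = Y - 3 = -3 + Y$)
$c{\left(G \right)} = 3 G$ ($c{\left(G \right)} = G + 2 G = 3 G$)
$\left(-1 + 0\right) u{\left(c{\left(B{\left(-3,-5 \right)} \right)} \right)} = \left(-1 + 0\right) 3 \left(-3 - 3\right) = - 3 \left(-6\right) = \left(-1\right) \left(-18\right) = 18$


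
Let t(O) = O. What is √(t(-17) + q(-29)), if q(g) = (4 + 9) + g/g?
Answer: I*√3 ≈ 1.732*I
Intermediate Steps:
q(g) = 14 (q(g) = 13 + 1 = 14)
√(t(-17) + q(-29)) = √(-17 + 14) = √(-3) = I*√3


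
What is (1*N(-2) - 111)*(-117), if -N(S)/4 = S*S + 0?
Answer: 14859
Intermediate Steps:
N(S) = -4*S² (N(S) = -4*(S*S + 0) = -4*(S² + 0) = -4*S²)
(1*N(-2) - 111)*(-117) = (1*(-4*(-2)²) - 111)*(-117) = (1*(-4*4) - 111)*(-117) = (1*(-16) - 111)*(-117) = (-16 - 111)*(-117) = -127*(-117) = 14859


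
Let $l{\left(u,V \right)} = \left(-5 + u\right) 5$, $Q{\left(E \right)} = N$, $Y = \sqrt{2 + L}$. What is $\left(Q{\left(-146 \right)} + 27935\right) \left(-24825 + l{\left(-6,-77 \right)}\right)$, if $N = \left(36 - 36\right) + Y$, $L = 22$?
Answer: $-695022800 - 49760 \sqrt{6} \approx -6.9514 \cdot 10^{8}$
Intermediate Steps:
$Y = 2 \sqrt{6}$ ($Y = \sqrt{2 + 22} = \sqrt{24} = 2 \sqrt{6} \approx 4.899$)
$N = 2 \sqrt{6}$ ($N = \left(36 - 36\right) + 2 \sqrt{6} = 0 + 2 \sqrt{6} = 2 \sqrt{6} \approx 4.899$)
$Q{\left(E \right)} = 2 \sqrt{6}$
$l{\left(u,V \right)} = -25 + 5 u$
$\left(Q{\left(-146 \right)} + 27935\right) \left(-24825 + l{\left(-6,-77 \right)}\right) = \left(2 \sqrt{6} + 27935\right) \left(-24825 + \left(-25 + 5 \left(-6\right)\right)\right) = \left(27935 + 2 \sqrt{6}\right) \left(-24825 - 55\right) = \left(27935 + 2 \sqrt{6}\right) \left(-24880\right) = -695022800 - 49760 \sqrt{6}$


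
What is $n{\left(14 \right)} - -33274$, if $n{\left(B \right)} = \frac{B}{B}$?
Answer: $33275$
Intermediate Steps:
$n{\left(B \right)} = 1$
$n{\left(14 \right)} - -33274 = 1 - -33274 = 1 + 33274 = 33275$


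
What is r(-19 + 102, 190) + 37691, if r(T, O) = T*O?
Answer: 53461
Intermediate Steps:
r(T, O) = O*T
r(-19 + 102, 190) + 37691 = 190*(-19 + 102) + 37691 = 190*83 + 37691 = 15770 + 37691 = 53461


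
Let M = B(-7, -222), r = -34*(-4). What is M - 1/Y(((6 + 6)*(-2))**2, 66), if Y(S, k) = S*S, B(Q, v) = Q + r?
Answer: 42799103/331776 ≈ 129.00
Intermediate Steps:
r = 136
B(Q, v) = 136 + Q (B(Q, v) = Q + 136 = 136 + Q)
Y(S, k) = S**2
M = 129 (M = 136 - 7 = 129)
M - 1/Y(((6 + 6)*(-2))**2, 66) = 129 - 1/((((6 + 6)*(-2))**2)**2) = 129 - 1/(((12*(-2))**2)**2) = 129 - 1/(((-24)**2)**2) = 129 - 1/(576**2) = 129 - 1/331776 = 42799103/331776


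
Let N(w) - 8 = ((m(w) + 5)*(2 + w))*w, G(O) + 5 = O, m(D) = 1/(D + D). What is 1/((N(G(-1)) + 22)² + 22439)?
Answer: 1/44343 ≈ 2.2551e-5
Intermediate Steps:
m(D) = 1/(2*D)
G(O) = -5 + O
N(w) = 8 + w*(2 + w)*(5 + 1/(2*w)) (N(w) = 8 + ((1/(2*w) + 5)*(2 + w))*w = 8 + ((5 + 1/(2*w))*(2 + w))*w = 8 + ((2 + w)*(5 + 1/(2*w)))*w = 8 + w*(2 + w)*(5 + 1/(2*w)))
1/((N(G(-1)) + 22)² + 22439) = 1/(((9 + 5*(-5 - 1)² + 21*(-5 - 1)/2) + 22)² + 22439) = 1/(((9 + 5*(-6)² + (21/2)*(-6)) + 22)² + 22439) = 1/(((9 + 5*36 - 63) + 22)² + 22439) = 1/(((9 + 180 - 63) + 22)² + 22439) = 1/((126 + 22)² + 22439) = 1/(148² + 22439) = 1/(21904 + 22439) = 1/44343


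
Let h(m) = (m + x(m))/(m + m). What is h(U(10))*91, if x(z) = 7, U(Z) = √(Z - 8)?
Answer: 91/2 + 637*√2/4 ≈ 270.71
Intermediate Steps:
U(Z) = √(-8 + Z)
h(m) = (7 + m)/(2*m) (h(m) = (m + 7)/(m + m) = (7 + m)/((2*m)) = (7 + m)*(1/(2*m)) = (7 + m)/(2*m))
h(U(10))*91 = ((7 + √(-8 + 10))/(2*(√(-8 + 10))))*91 = ((7 + √2)/(2*(√2)))*91 = ((√2/2)*(7 + √2)/2)*91 = (√2*(7 + √2)/4)*91 = 91*√2*(7 + √2)/4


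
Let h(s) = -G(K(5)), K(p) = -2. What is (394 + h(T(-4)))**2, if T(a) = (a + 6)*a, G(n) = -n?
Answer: 153664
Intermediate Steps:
T(a) = a*(6 + a) (T(a) = (6 + a)*a = a*(6 + a))
h(s) = -2 (h(s) = -(-1)*(-2) = -1*2 = -2)
(394 + h(T(-4)))**2 = (394 - 2)**2 = 392**2 = 153664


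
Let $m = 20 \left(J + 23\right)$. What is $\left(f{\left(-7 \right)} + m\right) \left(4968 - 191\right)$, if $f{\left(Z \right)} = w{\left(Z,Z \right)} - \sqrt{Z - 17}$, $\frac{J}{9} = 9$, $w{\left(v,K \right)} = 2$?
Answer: $9945714 - 9554 i \sqrt{6} \approx 9.9457 \cdot 10^{6} - 23402.0 i$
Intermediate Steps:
$J = 81$ ($J = 9 \cdot 9 = 81$)
$m = 2080$ ($m = 20 \left(81 + 23\right) = 20 \cdot 104 = 2080$)
$f{\left(Z \right)} = 2 - \sqrt{-17 + Z}$ ($f{\left(Z \right)} = 2 - \sqrt{Z - 17} = 2 - \sqrt{-17 + Z}$)
$\left(f{\left(-7 \right)} + m\right) \left(4968 - 191\right) = \left(\left(2 - \sqrt{-17 - 7}\right) + 2080\right) \left(4968 - 191\right) = \left(\left(2 - \sqrt{-24}\right) + 2080\right) \left(4968 - 191\right) = \left(\left(2 - 2 i \sqrt{6}\right) + 2080\right) \left(4968 - 191\right) = \left(\left(2 - 2 i \sqrt{6}\right) + 2080\right) 4777 = \left(2082 - 2 i \sqrt{6}\right) 4777 = 9945714 - 9554 i \sqrt{6}$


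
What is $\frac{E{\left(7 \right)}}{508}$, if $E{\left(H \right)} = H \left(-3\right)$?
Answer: $- \frac{21}{508} \approx -0.041339$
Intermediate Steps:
$E{\left(H \right)} = - 3 H$
$\frac{E{\left(7 \right)}}{508} = \frac{\left(-3\right) 7}{508} = \left(-21\right) \frac{1}{508} = - \frac{21}{508}$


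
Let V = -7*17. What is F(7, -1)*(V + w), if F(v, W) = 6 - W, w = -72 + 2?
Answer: -1323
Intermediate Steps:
w = -70
V = -119
F(7, -1)*(V + w) = (6 - 1*(-1))*(-119 - 70) = (6 + 1)*(-189) = 7*(-189) = -1323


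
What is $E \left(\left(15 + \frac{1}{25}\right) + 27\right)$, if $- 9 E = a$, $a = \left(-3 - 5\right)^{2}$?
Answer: $- \frac{67264}{225} \approx -298.95$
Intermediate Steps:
$a = 64$ ($a = \left(-8\right)^{2} = 64$)
$E = - \frac{64}{9}$ ($E = \left(- \frac{1}{9}\right) 64 = - \frac{64}{9} \approx -7.1111$)
$E \left(\left(15 + \frac{1}{25}\right) + 27\right) = - \frac{64 \left(\left(15 + \frac{1}{25}\right) + 27\right)}{9} = - \frac{64 \left(\frac{376}{25} + 27\right)}{9} = \left(- \frac{64}{9}\right) \frac{1051}{25} = - \frac{67264}{225}$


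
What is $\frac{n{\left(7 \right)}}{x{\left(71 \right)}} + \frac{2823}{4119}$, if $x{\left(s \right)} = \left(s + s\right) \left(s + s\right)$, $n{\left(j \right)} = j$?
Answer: $\frac{18983935}{27685172} \approx 0.68571$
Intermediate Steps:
$x{\left(s \right)} = 4 s^{2}$ ($x{\left(s \right)} = 2 s 2 s = 4 s^{2}$)
$\frac{n{\left(7 \right)}}{x{\left(71 \right)}} + \frac{2823}{4119} = \frac{7}{4 \cdot 71^{2}} + \frac{2823}{4119} = \frac{7}{4 \cdot 5041} + 2823 \cdot \frac{1}{4119} = \frac{7}{20164} + \frac{941}{1373} = \frac{18983935}{27685172}$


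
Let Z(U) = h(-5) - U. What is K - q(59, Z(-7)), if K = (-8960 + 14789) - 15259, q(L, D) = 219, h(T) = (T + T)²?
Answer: -9649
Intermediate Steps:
h(T) = 4*T² (h(T) = (2*T)² = 4*T²)
Z(U) = 100 - U (Z(U) = 4*(-5)² - U = 4*25 - U = 100 - U)
K = -9430 (K = 5829 - 15259 = -9430)
K - q(59, Z(-7)) = -9430 - 1*219 = -9430 - 219 = -9649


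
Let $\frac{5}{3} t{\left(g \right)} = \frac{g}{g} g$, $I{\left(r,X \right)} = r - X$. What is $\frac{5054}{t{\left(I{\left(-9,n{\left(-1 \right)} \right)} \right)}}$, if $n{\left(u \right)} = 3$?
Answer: $- \frac{12635}{18} \approx -701.94$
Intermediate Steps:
$t{\left(g \right)} = \frac{3 g}{5}$ ($t{\left(g \right)} = \frac{3 \frac{g}{g} g}{5} = \frac{3 \cdot 1 g}{5} = \frac{3 g}{5}$)
$\frac{5054}{t{\left(I{\left(-9,n{\left(-1 \right)} \right)} \right)}} = \frac{5054}{\frac{3}{5} \left(-9 - 3\right)} = \frac{5054}{\frac{3}{5} \left(-12\right)} = \frac{5054}{- \frac{36}{5}} = 5054 \left(- \frac{5}{36}\right) = - \frac{12635}{18}$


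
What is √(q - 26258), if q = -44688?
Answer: I*√70946 ≈ 266.36*I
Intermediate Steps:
√(q - 26258) = √(-44688 - 26258) = √(-70946) = I*√70946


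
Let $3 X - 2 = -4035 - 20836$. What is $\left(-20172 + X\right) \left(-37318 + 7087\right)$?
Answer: $860424645$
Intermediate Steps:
$X = - \frac{24869}{3}$ ($X = \frac{2}{3} + \frac{-4035 - 20836}{3} = \frac{2}{3} + \frac{1}{3} \left(-24871\right) = \frac{2}{3} - \frac{24871}{3} = - \frac{24869}{3} \approx -8289.7$)
$\left(-20172 + X\right) \left(-37318 + 7087\right) = \left(-20172 - \frac{24869}{3}\right) \left(-37318 + 7087\right) = \left(- \frac{85385}{3}\right) \left(-30231\right) = 860424645$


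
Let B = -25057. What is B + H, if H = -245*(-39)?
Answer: -15502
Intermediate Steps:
H = 9555
B + H = -25057 + 9555 = -15502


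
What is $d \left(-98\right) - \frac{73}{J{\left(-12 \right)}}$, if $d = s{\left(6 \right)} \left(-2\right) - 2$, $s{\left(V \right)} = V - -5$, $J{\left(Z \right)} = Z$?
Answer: $\frac{28297}{12} \approx 2358.1$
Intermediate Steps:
$s{\left(V \right)} = 5 + V$ ($s{\left(V \right)} = V + 5 = 5 + V$)
$d = -24$ ($d = \left(5 + 6\right) \left(-2\right) - 2 = 11 \left(-2\right) - 2 = -22 - 2 = -24$)
$d \left(-98\right) - \frac{73}{J{\left(-12 \right)}} = \left(-24\right) \left(-98\right) - \frac{73}{-12} = 2352 - - \frac{73}{12} = 2352 + \frac{73}{12} = \frac{28297}{12}$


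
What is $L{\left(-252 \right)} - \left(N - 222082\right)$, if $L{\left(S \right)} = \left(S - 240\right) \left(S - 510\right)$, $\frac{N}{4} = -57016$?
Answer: $825050$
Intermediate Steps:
$N = -228064$ ($N = 4 \left(-57016\right) = -228064$)
$L{\left(S \right)} = \left(-510 + S\right) \left(-240 + S\right)$ ($L{\left(S \right)} = \left(-240 + S\right) \left(-510 + S\right) = \left(-510 + S\right) \left(-240 + S\right)$)
$L{\left(-252 \right)} - \left(N - 222082\right) = \left(122400 + \left(-252\right)^{2} - -189000\right) - \left(-228064 - 222082\right) = \left(122400 + 63504 + 189000\right) - -450146 = 374904 + 450146 = 825050$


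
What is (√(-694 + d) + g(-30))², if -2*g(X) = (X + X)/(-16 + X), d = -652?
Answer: (15 - 23*I*√1346)²/529 ≈ -1345.6 - 47.854*I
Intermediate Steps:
g(X) = -X/(-16 + X) (g(X) = -(X + X)/(2*(-16 + X)) = -2*X/(2*(-16 + X)) = -X/(-16 + X))
(√(-694 + d) + g(-30))² = (√(-694 - 652) - 1*(-30)/(-16 - 30))² = (√(-1346) - 1*(-30)/(-46))² = (I*√1346 - 1*(-30)*(-1/46))² = (I*√1346 - 15/23)² = (-15/23 + I*√1346)²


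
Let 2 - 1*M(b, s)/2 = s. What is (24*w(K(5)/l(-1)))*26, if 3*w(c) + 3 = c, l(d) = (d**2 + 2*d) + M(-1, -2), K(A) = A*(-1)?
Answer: -5408/7 ≈ -772.57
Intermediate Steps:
M(b, s) = 4 - 2*s
K(A) = -A
l(d) = 8 + d**2 + 2*d (l(d) = (d**2 + 2*d) + (4 - 2*(-2)) = (d**2 + 2*d) + (4 + 4) = (d**2 + 2*d) + 8 = 8 + d**2 + 2*d)
w(c) = -1 + c/3
(24*w(K(5)/l(-1)))*26 = (24*(-1 + ((-1*5)/(8 + (-1)**2 + 2*(-1)))/3))*26 = (24*(-1 + (-5/(8 + 1 - 2))/3))*26 = (24*(-1 + (-5/7)/3))*26 = (24*(-1 + (-5*1/7)/3))*26 = (24*(-1 + (1/3)*(-5/7)))*26 = (24*(-1 - 5/21))*26 = (24*(-26/21))*26 = -208/7*26 = -5408/7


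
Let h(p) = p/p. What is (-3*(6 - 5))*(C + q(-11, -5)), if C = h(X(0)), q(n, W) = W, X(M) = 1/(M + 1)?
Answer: 12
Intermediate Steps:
X(M) = 1/(1 + M)
h(p) = 1
C = 1
(-3*(6 - 5))*(C + q(-11, -5)) = (-3*(6 - 5))*(1 - 5) = -3*1*(-4) = -3*(-4) = 12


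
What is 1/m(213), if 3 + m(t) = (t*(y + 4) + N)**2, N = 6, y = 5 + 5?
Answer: 1/8928141 ≈ 1.1201e-7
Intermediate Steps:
y = 10
m(t) = -3 + (6 + 14*t)**2 (m(t) = -3 + (t*(10 + 4) + 6)**2 = -3 + (t*14 + 6)**2 = -3 + (14*t + 6)**2 = -3 + (6 + 14*t)**2)
1/m(213) = 1/(-3 + 4*(3 + 7*213)**2) = 1/(-3 + 4*(3 + 1491)**2) = 1/(-3 + 4*1494**2) = 1/(-3 + 4*2232036) = 1/(-3 + 8928144) = 1/8928141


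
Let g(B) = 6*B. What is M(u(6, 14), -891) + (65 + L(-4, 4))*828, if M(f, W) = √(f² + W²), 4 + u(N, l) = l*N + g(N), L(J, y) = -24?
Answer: 33948 + √807337 ≈ 34847.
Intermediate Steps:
u(N, l) = -4 + 6*N + N*l (u(N, l) = -4 + (l*N + 6*N) = -4 + (N*l + 6*N) = -4 + (6*N + N*l) = -4 + 6*N + N*l)
M(f, W) = √(W² + f²)
M(u(6, 14), -891) + (65 + L(-4, 4))*828 = √((-891)² + (-4 + 6*6 + 6*14)²) + (65 - 24)*828 = √(793881 + (-4 + 36 + 84)²) + 41*828 = √(793881 + 116²) + 33948 = √(793881 + 13456) + 33948 = √807337 + 33948 = 33948 + √807337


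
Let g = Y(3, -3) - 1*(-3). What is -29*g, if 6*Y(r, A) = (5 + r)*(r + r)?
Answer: -319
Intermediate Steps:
Y(r, A) = r*(5 + r)/3 (Y(r, A) = ((5 + r)*(r + r))/6 = ((5 + r)*(2*r))/6 = (2*r*(5 + r))/6 = r*(5 + r)/3)
g = 11 (g = (⅓)*3*(5 + 3) - 1*(-3) = (⅓)*3*8 + 3 = 8 + 3 = 11)
-29*g = -29*11 = -319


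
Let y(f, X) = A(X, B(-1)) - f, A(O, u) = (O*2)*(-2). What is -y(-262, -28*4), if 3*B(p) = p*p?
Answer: -710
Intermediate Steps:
B(p) = p**2/3 (B(p) = (p*p)/3 = p**2/3)
A(O, u) = -4*O (A(O, u) = (2*O)*(-2) = -4*O)
y(f, X) = -f - 4*X (y(f, X) = -4*X - f = -f - 4*X)
-y(-262, -28*4) = -(-1*(-262) - (-112)*4) = -(262 - 4*(-112)) = -(262 + 448) = -1*710 = -710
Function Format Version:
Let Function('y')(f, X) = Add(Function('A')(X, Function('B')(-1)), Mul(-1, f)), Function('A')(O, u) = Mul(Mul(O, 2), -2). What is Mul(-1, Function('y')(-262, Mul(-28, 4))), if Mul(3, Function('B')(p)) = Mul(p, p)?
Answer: -710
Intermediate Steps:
Function('B')(p) = Mul(Rational(1, 3), Pow(p, 2)) (Function('B')(p) = Mul(Rational(1, 3), Mul(p, p)) = Mul(Rational(1, 3), Pow(p, 2)))
Function('A')(O, u) = Mul(-4, O) (Function('A')(O, u) = Mul(Mul(2, O), -2) = Mul(-4, O))
Function('y')(f, X) = Add(Mul(-1, f), Mul(-4, X)) (Function('y')(f, X) = Add(Mul(-4, X), Mul(-1, f)) = Add(Mul(-1, f), Mul(-4, X)))
Mul(-1, Function('y')(-262, Mul(-28, 4))) = Mul(-1, Add(Mul(-1, -262), Mul(-4, Mul(-28, 4)))) = Mul(-1, Add(262, Mul(-4, -112))) = Mul(-1, Add(262, 448)) = Mul(-1, 710) = -710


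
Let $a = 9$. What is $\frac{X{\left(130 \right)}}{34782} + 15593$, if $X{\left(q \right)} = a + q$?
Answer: $\frac{542355865}{34782} \approx 15593.0$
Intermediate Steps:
$X{\left(q \right)} = 9 + q$
$\frac{X{\left(130 \right)}}{34782} + 15593 = \frac{9 + 130}{34782} + 15593 = 139 \cdot \frac{1}{34782} + 15593 = \frac{139}{34782} + 15593 = \frac{542355865}{34782}$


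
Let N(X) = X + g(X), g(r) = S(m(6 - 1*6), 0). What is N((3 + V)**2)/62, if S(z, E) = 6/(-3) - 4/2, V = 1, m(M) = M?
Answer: 6/31 ≈ 0.19355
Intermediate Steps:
S(z, E) = -4 (S(z, E) = 6*(-1/3) - 4*1/2 = -2 - 2 = -4)
g(r) = -4
N(X) = -4 + X (N(X) = X - 4 = -4 + X)
N((3 + V)**2)/62 = (-4 + (3 + 1)**2)/62 = (-4 + 4**2)/62 = (-4 + 16)/62 = (1/62)*12 = 6/31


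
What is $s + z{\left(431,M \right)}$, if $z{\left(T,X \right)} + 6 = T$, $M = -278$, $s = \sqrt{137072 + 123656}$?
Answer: $425 + 2 \sqrt{65182} \approx 935.62$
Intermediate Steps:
$s = 2 \sqrt{65182}$ ($s = \sqrt{260728} = 2 \sqrt{65182} \approx 510.62$)
$z{\left(T,X \right)} = -6 + T$
$s + z{\left(431,M \right)} = 2 \sqrt{65182} + \left(-6 + 431\right) = 2 \sqrt{65182} + 425 = 425 + 2 \sqrt{65182}$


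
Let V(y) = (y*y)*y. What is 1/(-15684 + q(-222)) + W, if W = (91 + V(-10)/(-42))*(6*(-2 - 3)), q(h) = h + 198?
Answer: -54102841/15708 ≈ -3444.3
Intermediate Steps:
q(h) = 198 + h
V(y) = y³ (V(y) = y²*y = y³)
W = -24110/7 (W = (91 + (-10)³/(-42))*(6*(-2 - 3)) = (91 - 1000*(-1/42))*(6*(-5)) = (91 + 500/21)*(-30) = (2411/21)*(-30) = -24110/7 ≈ -3444.3)
1/(-15684 + q(-222)) + W = 1/(-15684 + (198 - 222)) - 24110/7 = 1/(-15684 - 24) - 24110/7 = 1/(-15708) - 24110/7 = -1/15708 - 24110/7 = -54102841/15708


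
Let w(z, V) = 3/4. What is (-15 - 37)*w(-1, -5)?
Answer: -39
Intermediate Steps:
w(z, V) = ¾ (w(z, V) = 3*(¼) = ¾)
(-15 - 37)*w(-1, -5) = (-15 - 37)*(¾) = -52*¾ = -39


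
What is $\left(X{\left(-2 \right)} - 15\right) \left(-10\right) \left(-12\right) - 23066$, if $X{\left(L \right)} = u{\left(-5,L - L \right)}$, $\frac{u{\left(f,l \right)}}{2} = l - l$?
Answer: $-24866$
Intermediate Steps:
$u{\left(f,l \right)} = 0$ ($u{\left(f,l \right)} = 2 \left(l - l\right) = 2 \cdot 0 = 0$)
$X{\left(L \right)} = 0$
$\left(X{\left(-2 \right)} - 15\right) \left(-10\right) \left(-12\right) - 23066 = \left(0 - 15\right) \left(-10\right) \left(-12\right) - 23066 = \left(-15\right) \left(-10\right) \left(-12\right) - 23066 = 150 \left(-12\right) - 23066 = -1800 - 23066 = -24866$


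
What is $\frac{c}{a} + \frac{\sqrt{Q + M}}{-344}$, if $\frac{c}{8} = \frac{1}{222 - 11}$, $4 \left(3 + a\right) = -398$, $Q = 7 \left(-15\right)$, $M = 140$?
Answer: $- \frac{16}{43255} - \frac{\sqrt{35}}{344} \approx -0.017568$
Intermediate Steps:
$Q = -105$
$a = - \frac{205}{2}$ ($a = -3 + \frac{1}{4} \left(-398\right) = -3 - \frac{199}{2} = - \frac{205}{2} \approx -102.5$)
$c = \frac{8}{211}$ ($c = \frac{8}{222 - 11} = \frac{8}{211} \approx 0.037915$)
$\frac{c}{a} + \frac{\sqrt{Q + M}}{-344} = \frac{8}{211 \left(- \frac{205}{2}\right)} + \frac{\sqrt{-105 + 140}}{-344} = \frac{8}{211} \left(- \frac{2}{205}\right) + \sqrt{35} \left(- \frac{1}{344}\right) = - \frac{16}{43255} - \frac{\sqrt{35}}{344}$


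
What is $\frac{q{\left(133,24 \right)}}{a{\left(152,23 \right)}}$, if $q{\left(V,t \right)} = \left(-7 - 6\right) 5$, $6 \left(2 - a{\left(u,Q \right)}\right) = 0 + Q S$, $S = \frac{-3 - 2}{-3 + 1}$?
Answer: $\frac{60}{7} \approx 8.5714$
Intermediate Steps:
$S = \frac{5}{2}$ ($S = - \frac{5}{-2} = \left(-5\right) \left(- \frac{1}{2}\right) = \frac{5}{2} \approx 2.5$)
$a{\left(u,Q \right)} = 2 - \frac{5 Q}{12}$ ($a{\left(u,Q \right)} = 2 - \frac{0 + Q \frac{5}{2}}{6} = 2 - \frac{0 + \frac{5 Q}{2}}{6} = 2 - \frac{\frac{5}{2} Q}{6} = 2 - \frac{5 Q}{12}$)
$q{\left(V,t \right)} = -65$ ($q{\left(V,t \right)} = \left(-13\right) 5 = -65$)
$\frac{q{\left(133,24 \right)}}{a{\left(152,23 \right)}} = - \frac{65}{2 - \frac{115}{12}} = - \frac{65}{- \frac{91}{12}} = \left(-65\right) \left(- \frac{12}{91}\right) = \frac{60}{7}$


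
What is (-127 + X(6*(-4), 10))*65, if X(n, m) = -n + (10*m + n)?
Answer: -1755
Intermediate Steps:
X(n, m) = 10*m (X(n, m) = -n + (n + 10*m) = 10*m)
(-127 + X(6*(-4), 10))*65 = (-127 + 10*10)*65 = (-127 + 100)*65 = -27*65 = -1755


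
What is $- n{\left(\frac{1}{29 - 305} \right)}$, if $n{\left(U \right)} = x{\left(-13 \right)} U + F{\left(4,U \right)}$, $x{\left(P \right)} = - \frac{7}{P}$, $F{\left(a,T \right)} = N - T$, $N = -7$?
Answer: $\frac{4185}{598} \approx 6.9983$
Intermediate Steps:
$F{\left(a,T \right)} = -7 - T$
$n{\left(U \right)} = -7 - \frac{6 U}{13}$ ($n{\left(U \right)} = - \frac{7}{-13} U - \left(7 + U\right) = \left(-7\right) \left(- \frac{1}{13}\right) U - \left(7 + U\right) = \frac{7 U}{13} - \left(7 + U\right) = -7 - \frac{6 U}{13}$)
$- n{\left(\frac{1}{29 - 305} \right)} = - (-7 - \frac{6}{13 \left(29 - 305\right)}) = - (-7 - \frac{6}{13 \left(-276\right)}) = - (-7 - - \frac{1}{598}) = - (-7 + \frac{1}{598}) = \left(-1\right) \left(- \frac{4185}{598}\right) = \frac{4185}{598}$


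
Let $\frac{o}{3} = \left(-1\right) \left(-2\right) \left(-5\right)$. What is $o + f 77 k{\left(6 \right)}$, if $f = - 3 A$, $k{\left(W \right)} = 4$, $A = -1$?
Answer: $894$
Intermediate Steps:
$f = 3$ ($f = \left(-3\right) \left(-1\right) = 3$)
$o = -30$ ($o = 3 \left(-1\right) \left(-2\right) \left(-5\right) = 3 \cdot 2 \left(-5\right) = 3 \left(-10\right) = -30$)
$o + f 77 k{\left(6 \right)} = -30 + 3 \cdot 77 \cdot 4 = -30 + 3 \cdot 308 = -30 + 924 = 894$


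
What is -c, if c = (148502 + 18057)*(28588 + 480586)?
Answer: -84807512266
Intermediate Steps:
c = 84807512266 (c = 166559*509174 = 84807512266)
-c = -1*84807512266 = -84807512266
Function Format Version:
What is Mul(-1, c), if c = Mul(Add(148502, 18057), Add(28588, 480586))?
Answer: -84807512266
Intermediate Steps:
c = 84807512266 (c = Mul(166559, 509174) = 84807512266)
Mul(-1, c) = Mul(-1, 84807512266) = -84807512266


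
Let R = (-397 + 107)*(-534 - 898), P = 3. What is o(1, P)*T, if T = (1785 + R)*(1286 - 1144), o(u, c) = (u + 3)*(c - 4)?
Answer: -236892920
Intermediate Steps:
R = 415280 (R = -290*(-1432) = 415280)
o(u, c) = (-4 + c)*(3 + u) (o(u, c) = (3 + u)*(-4 + c) = (-4 + c)*(3 + u))
T = 59223230 (T = (1785 + 415280)*(1286 - 1144) = 417065*142 = 59223230)
o(1, P)*T = (-12 - 4*1 + 3*3 + 3*1)*59223230 = (-12 - 4 + 9 + 3)*59223230 = -4*59223230 = -236892920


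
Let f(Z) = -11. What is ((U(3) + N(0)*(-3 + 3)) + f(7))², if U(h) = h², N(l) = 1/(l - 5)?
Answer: 4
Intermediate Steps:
N(l) = 1/(-5 + l)
((U(3) + N(0)*(-3 + 3)) + f(7))² = ((3² + (-3 + 3)/(-5 + 0)) - 11)² = ((9 + 0/(-5)) - 11)² = ((9 - ⅕*0) - 11)² = ((9 + 0) - 11)² = (9 - 11)² = (-2)² = 4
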